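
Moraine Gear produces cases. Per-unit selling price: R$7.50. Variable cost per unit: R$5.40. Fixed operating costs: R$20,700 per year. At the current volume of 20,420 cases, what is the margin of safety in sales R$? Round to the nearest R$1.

Each unit contributes R$7.50 − R$5.40 = R$2.10. Break-even units = R$20,700 ÷ R$2.10 = 9,857.14; break-even revenue = 9,857.14 × R$7.50 = R$73,928.57.
Actual sales revenue = 20,420 × R$7.50 = R$153,150.00.
Margin of safety = R$153,150.00 − R$73,928.57 = R$79,221.

R$79,221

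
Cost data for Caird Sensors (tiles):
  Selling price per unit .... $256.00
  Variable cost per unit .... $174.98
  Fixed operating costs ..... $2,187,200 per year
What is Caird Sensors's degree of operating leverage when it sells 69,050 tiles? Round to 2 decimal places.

1.64

Contribution at this volume is 69,050 × $81.02 = $5,594,431.00.
EBIT = $5,594,431.00 − $2,187,200 = $3,407,231.00.
So DOL = total CM / EBIT = $5,594,431.00 / $3,407,231.00 = 1.6419.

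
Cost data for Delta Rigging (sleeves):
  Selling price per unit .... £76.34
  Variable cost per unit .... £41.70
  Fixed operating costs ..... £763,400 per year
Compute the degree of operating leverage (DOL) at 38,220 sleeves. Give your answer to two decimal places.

2.36

Total contribution margin = 38,220 × £34.64 = £1,323,940.80.
Subtracting fixed costs: EBIT = £1,323,940.80 − £763,400 = £560,540.80.
So DOL = total CM / EBIT = £1,323,940.80 / £560,540.80 = 2.3619.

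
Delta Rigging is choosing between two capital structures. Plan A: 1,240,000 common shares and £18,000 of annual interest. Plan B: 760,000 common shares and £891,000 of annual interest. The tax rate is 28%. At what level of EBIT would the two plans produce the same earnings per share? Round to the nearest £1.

At indifference, (EBIT − 18,000)(1 − t)/1,240,000 = (EBIT − 891,000)(1 − t)/760,000.
The (1 − t) factor cancels: (EBIT − 18,000) × 760,000 = (EBIT − 891,000) × 1,240,000.
Solving, EBIT = (891,000·1,240,000 − 18,000·760,000) / (1,240,000 − 760,000) = 1,091,160,000,000 / 480,000 = 2,273,250.00.

£2,273,250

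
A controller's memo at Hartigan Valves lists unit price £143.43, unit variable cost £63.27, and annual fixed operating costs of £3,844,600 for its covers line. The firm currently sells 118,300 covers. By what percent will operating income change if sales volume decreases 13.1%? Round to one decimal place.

-22.0%

At 118,300 units, contribution = 118,300 × £80.16 = £9,482,928.00.
Operating income = contribution − fixed costs = £9,482,928.00 − £3,844,600 = £5,638,328.00.
DOL = contribution ÷ EBIT = £9,482,928.00 ÷ £5,638,328.00 = 1.6819.
%ΔEBIT = DOL × %ΔSales = 1.6819 × -13.1% = -22.0%.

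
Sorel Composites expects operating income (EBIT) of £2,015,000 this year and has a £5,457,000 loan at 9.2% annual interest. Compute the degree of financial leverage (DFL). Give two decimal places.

Annual interest charges come to £502,044.00.
Degree of financial leverage = EBIT / (EBIT − interest) = £2,015,000 / £1,512,956.00 = 1.3318.

1.33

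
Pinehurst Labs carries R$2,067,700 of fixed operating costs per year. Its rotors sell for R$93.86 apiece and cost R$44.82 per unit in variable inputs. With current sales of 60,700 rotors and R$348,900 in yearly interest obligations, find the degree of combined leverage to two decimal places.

At 60,700 units, contribution = 60,700 × R$49.04 = R$2,976,728.00.
Subtracting fixed costs: EBIT = R$2,976,728.00 − R$2,067,700 = R$909,028.00. Interest = R$348,900.00, so EBIT − I = R$560,128.00.
Degree of total leverage = total CM / (EBIT − interest) = R$2,976,728.00 / R$560,128.00 = 5.3144.

5.31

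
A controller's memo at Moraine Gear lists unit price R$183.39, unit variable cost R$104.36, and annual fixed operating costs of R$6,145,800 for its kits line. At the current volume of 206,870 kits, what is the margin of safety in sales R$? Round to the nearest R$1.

R$23,676,492

Each unit contributes R$183.39 − R$104.36 = R$79.03. Break-even units = R$6,145,800 ÷ R$79.03 = 77,765.41; break-even revenue = 77,765.41 × R$183.39 = R$14,261,397.72.
Current sales = 206,870 × R$183.39 = R$37,937,889.30.
Margin of safety = R$37,937,889.30 − R$14,261,397.72 = R$23,676,492.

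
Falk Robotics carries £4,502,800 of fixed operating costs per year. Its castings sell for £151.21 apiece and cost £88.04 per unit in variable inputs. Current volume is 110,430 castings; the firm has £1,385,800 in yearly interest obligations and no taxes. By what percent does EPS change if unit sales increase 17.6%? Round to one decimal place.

Contribution at this volume is 110,430 × £63.17 = £6,975,863.10.
Subtracting fixed costs: EBIT = £6,975,863.10 − £4,502,800 = £2,473,063.10.
After interest of £1,385,800.00, pre-tax earnings = £1,087,263.10.
Degree of combined leverage = contribution ÷ (EBIT − I) = £6,975,863.10 ÷ £1,087,263.10 = 6.4160.
EPS therefore changes by 6.4160 × (+17.6%) = +112.9%.

+112.9%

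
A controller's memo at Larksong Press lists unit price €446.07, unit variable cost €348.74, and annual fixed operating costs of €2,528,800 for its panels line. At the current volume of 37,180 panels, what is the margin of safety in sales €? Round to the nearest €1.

€4,995,220

Unit CM = price − variable cost = €446.07 − €348.74 = €97.33. Break-even units = €2,528,800 ÷ €97.33 = 25,981.71; break-even revenue = 25,981.71 × €446.07 = €11,589,662.14.
Current sales = 37,180 × €446.07 = €16,584,882.60.
Margin of safety = €16,584,882.60 − €11,589,662.14 = €4,995,220.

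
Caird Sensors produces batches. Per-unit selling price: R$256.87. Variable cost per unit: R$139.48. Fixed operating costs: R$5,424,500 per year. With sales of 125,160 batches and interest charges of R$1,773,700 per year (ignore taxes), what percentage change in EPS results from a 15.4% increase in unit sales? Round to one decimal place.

+30.2%

Total contribution margin = 125,160 × R$117.39 = R$14,692,532.40.
Subtracting fixed costs: EBIT = R$14,692,532.40 − R$5,424,500 = R$9,268,032.40.
After interest of R$1,773,700.00, pre-tax earnings = R$7,494,332.40.
DCL = total CM / (EBIT − I) = R$14,692,532.40 / R$7,494,332.40 = 1.9605.
%ΔEPS = DCL × %ΔSales = 1.9605 × +15.4% = +30.2%.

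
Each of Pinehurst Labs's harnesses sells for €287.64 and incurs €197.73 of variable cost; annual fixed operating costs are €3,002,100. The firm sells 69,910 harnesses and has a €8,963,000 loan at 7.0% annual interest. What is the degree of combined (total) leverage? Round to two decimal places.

Contribution at this volume is 69,910 × €89.91 = €6,285,608.10.
Operating income = contribution − fixed costs = €6,285,608.10 − €3,002,100 = €3,283,508.10. Interest = €627,410.00.
DOL = €6,285,608.10 ÷ €3,283,508.10 = 1.9143; DFL = €3,283,508.10 ÷ €2,656,098.10 = 1.2362.
DCL = DOL × DFL = 1.9143 × 1.2362 = 2.3665.

2.37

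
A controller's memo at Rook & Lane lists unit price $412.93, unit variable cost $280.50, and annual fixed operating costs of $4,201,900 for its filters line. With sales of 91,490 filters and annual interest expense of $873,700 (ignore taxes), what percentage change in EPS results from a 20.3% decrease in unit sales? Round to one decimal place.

Total contribution margin = 91,490 × $132.43 = $12,116,020.70.
Operating income = contribution − fixed costs = $12,116,020.70 − $4,201,900 = $7,914,120.70.
Interest = $873,700.00, so EBIT − I = $7,040,420.70.
Degree of combined leverage = contribution ÷ (EBIT − I) = $12,116,020.70 ÷ $7,040,420.70 = 1.7209.
EPS therefore changes by 1.7209 × (-20.3%) = -34.9%.

-34.9%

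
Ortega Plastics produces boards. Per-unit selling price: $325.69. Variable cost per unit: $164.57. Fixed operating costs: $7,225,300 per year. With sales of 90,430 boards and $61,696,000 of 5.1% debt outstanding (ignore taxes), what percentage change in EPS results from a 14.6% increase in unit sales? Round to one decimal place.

At 90,430 units, contribution = 90,430 × $161.12 = $14,570,081.60.
EBIT = $14,570,081.60 − $7,225,300 = $7,344,781.60.
Interest = $3,146,496.00, so EBIT − I = $4,198,285.60.
Degree of combined leverage = contribution ÷ (EBIT − I) = $14,570,081.60 ÷ $4,198,285.60 = 3.4705.
EPS therefore changes by 3.4705 × (+14.6%) = +50.7%.

+50.7%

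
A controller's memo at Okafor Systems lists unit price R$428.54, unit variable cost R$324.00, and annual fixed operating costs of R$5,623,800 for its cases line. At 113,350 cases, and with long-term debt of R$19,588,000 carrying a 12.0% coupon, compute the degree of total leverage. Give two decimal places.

Total contribution margin = 113,350 × R$104.54 = R$11,849,609.00.
Operating income = contribution − fixed costs = R$11,849,609.00 − R$5,623,800 = R$6,225,809.00. Interest = R$2,350,560.00.
DOL = R$11,849,609.00 ÷ R$6,225,809.00 = 1.9033; DFL = R$6,225,809.00 ÷ R$3,875,249.00 = 1.6066.
Combined leverage = 1.9033 × 1.6066 = 3.0578.

3.06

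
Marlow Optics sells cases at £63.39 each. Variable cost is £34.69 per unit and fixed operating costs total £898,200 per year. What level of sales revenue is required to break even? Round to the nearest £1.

Contribution margin per unit = £63.39 − £34.69 = £28.70, a CM ratio of £28.70 ÷ £63.39 = 0.4528.
Break-even revenue = fixed costs × price ÷ CM = £898,200 × £63.39 ÷ £28.70 = £1,983,864.

£1,983,864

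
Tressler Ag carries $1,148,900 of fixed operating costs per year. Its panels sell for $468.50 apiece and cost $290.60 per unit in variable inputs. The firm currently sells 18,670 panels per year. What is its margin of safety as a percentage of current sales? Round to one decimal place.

65.4%

Each unit contributes $468.50 − $290.60 = $177.90. Break-even units = $1,148,900 ÷ $177.90 = 6,458.12; break-even revenue = 6,458.12 × $468.50 = $3,025,630.41.
Actual sales revenue = 18,670 × $468.50 = $8,746,895.00.
Margin of safety = ($8,746,895.00 − $3,025,630.41) ÷ $8,746,895.00 = 65.4%.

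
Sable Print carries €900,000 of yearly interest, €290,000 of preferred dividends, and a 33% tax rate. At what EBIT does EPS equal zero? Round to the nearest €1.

€1,332,836

Grossing the preferred dividend up to pre-tax terms: €290,000 / (1 − 0.33) = €432,835.82.
EPS = 0 when EBIT covers interest plus the pre-tax preferred burden: €900,000 + €432,835.82 = €1,332,835.82.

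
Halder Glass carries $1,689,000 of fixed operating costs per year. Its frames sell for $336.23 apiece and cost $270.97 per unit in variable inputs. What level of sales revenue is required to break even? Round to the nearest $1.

Contribution margin per unit = $336.23 − $270.97 = $65.26, a CM ratio of $65.26 ÷ $336.23 = 0.1941.
Break-even revenue = fixed costs × price ÷ CM = $1,689,000 × $336.23 ÷ $65.26 = $8,701,999.

$8,701,999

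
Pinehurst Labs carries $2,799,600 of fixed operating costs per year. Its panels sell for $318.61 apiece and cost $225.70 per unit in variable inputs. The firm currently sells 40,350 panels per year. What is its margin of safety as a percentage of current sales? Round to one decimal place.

25.3%

Contribution margin per unit = $318.61 − $225.70 = $92.91. Break-even units = $2,799,600 ÷ $92.91 = 30,132.39; break-even revenue = 30,132.39 × $318.61 = $9,600,479.56.
Actual sales revenue = 40,350 × $318.61 = $12,855,913.50.
Margin of safety = ($12,855,913.50 − $9,600,479.56) ÷ $12,855,913.50 = 25.3%.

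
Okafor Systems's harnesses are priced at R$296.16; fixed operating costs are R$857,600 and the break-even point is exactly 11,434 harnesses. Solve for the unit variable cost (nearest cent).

Contribution per unit must be FC / Q = R$857,600 / 11,434 = R$75.0044.
Hence VC = price − CM = R$296.16 − R$75.0044 = R$221.16.

R$221.16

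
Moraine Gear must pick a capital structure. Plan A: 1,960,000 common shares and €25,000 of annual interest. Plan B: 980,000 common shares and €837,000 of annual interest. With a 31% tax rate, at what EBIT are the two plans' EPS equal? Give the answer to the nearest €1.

Set EPS_A = EPS_B: (EBIT − €25,000)(1 − 0.31) ÷ 1,960,000 = (EBIT − €837,000)(1 − 0.31) ÷ 980,000.
The (1 − t) factor cancels: (EBIT − 25,000) × 980,000 = (EBIT − 837,000) × 1,960,000.
EBIT × (1,960,000 − 980,000) = 837,000 × 1,960,000 − 25,000 × 980,000 = 1,616,020,000,000, so EBIT = 1,616,020,000,000 ÷ 980,000 = 1,649,000.00.

€1,649,000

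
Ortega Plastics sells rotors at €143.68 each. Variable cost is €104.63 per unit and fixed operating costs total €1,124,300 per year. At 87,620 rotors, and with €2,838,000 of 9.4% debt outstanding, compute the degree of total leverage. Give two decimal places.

1.69

At 87,620 units, contribution = 87,620 × €39.05 = €3,421,561.00.
Operating income = contribution − fixed costs = €3,421,561.00 − €1,124,300 = €2,297,261.00. Interest = €266,772.00.
DOL = €3,421,561.00 ÷ €2,297,261.00 = 1.4894; DFL = €2,297,261.00 ÷ €2,030,489.00 = 1.1314.
DCL = DOL × DFL = 1.4894 × 1.1314 = 1.6851.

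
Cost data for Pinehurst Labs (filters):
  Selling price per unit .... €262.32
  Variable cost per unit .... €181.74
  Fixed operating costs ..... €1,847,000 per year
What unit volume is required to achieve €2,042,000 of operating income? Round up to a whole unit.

Each unit contributes €262.32 − €181.74 = €80.58.
Need Q such that Q × €80.58 − €1,847,000 = €2,042,000, i.e. Q = €3,889,000 / €80.58 = 48,262.60 → 48,263.

48,263 filters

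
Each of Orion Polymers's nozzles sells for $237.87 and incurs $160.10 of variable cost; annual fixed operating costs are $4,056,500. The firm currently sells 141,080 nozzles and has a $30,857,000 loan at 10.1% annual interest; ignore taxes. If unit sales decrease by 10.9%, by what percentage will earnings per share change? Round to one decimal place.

-31.5%

At 141,080 units, contribution = 141,080 × $77.77 = $10,971,791.60.
Subtracting fixed costs: EBIT = $10,971,791.60 − $4,056,500 = $6,915,291.60.
Interest = $3,116,557.00, so EBIT − I = $3,798,734.60.
DCL = total CM / (EBIT − I) = $10,971,791.60 / $3,798,734.60 = 2.8883.
%ΔEPS = DCL × %ΔSales = 2.8883 × -10.9% = -31.5%.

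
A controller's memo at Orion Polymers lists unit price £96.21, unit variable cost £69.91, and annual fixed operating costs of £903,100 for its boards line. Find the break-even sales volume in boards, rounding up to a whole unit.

34,339 boards

Unit CM = price − variable cost = £96.21 − £69.91 = £26.30.
Break-even Q = £903,100 / £26.30 = 34,338.40 → 34,339 boards.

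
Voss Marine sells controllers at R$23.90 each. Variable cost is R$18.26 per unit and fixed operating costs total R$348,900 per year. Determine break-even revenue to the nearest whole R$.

Contribution margin per unit = R$23.90 − R$18.26 = R$5.64, a CM ratio of R$5.64 ÷ R$23.90 = 0.2360.
Break-even revenue = fixed costs × price ÷ CM = R$348,900 × R$23.90 ÷ R$5.64 = R$1,478,495.

R$1,478,495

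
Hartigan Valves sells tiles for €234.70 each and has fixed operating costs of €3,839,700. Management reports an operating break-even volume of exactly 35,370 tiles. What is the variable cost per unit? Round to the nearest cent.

Contribution per unit must be FC / Q = €3,839,700 / 35,370 = €108.5581.
Hence VC = price − CM = €234.70 − €108.5581 = €126.14.

€126.14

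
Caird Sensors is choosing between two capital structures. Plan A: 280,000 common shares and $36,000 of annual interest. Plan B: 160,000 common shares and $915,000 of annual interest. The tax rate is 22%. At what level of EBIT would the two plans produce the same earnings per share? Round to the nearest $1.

$2,087,000

At indifference, (EBIT − 36,000)(1 − t)/280,000 = (EBIT − 915,000)(1 − t)/160,000.
Cancelling (1 − t) and cross-multiplying: 160,000·(EBIT − 36,000) = 280,000·(EBIT − 915,000).
Solving, EBIT = (915,000·280,000 − 36,000·160,000) / (280,000 − 160,000) = 250,440,000,000 / 120,000 = 2,087,000.00.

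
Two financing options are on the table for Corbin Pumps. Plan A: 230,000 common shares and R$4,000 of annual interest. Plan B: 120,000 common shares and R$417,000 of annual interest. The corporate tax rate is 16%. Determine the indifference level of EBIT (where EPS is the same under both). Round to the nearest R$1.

Set EPS_A = EPS_B: (EBIT − R$4,000)(1 − 0.16) ÷ 230,000 = (EBIT − R$417,000)(1 − 0.16) ÷ 120,000.
The (1 − t) factor cancels: (EBIT − 4,000) × 120,000 = (EBIT − 417,000) × 230,000.
Solving, EBIT = (417,000·230,000 − 4,000·120,000) / (230,000 − 120,000) = 95,430,000,000 / 110,000 = 867,545.45.

R$867,545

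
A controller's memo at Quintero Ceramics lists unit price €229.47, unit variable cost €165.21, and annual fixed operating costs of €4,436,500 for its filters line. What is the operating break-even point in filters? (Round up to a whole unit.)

Contribution margin per unit = €229.47 − €165.21 = €64.26.
Units to break even: €4,436,500 ÷ €64.26 = 69,039.84, rounded up to 69,040.

69,040 filters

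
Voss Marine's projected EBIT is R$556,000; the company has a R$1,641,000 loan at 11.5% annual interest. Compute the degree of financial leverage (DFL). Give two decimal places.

1.51

Interest = R$188,715.00.
Degree of financial leverage = EBIT / (EBIT − interest) = R$556,000 / R$367,285.00 = 1.5138.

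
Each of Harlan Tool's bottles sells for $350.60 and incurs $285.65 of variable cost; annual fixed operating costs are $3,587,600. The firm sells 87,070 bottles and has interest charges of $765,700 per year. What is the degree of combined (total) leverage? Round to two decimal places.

4.34

At 87,070 units, contribution = 87,070 × $64.95 = $5,655,196.50.
Subtracting fixed costs: EBIT = $5,655,196.50 − $3,587,600 = $2,067,596.50. Interest = $765,700.00.
DOL = $5,655,196.50 ÷ $2,067,596.50 = 2.7352; DFL = $2,067,596.50 ÷ $1,301,896.50 = 1.5881.
DCL = DOL × DFL = 2.7352 × 1.5881 = 4.3438.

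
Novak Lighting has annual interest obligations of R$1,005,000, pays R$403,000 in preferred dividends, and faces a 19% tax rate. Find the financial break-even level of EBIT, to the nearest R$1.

R$1,502,531

Preferred dividends are paid after tax, so their pre-tax equivalent is R$403,000 ÷ (1 − 0.19) = R$497,530.86.
Financial break-even EBIT = interest + D_p ÷ (1 − t) = R$1,005,000 + R$497,530.86 = R$1,502,530.86.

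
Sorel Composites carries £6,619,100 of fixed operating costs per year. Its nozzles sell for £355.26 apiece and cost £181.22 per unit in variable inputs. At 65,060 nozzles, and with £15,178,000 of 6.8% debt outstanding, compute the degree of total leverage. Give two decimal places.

Total contribution margin = 65,060 × £174.04 = £11,323,042.40.
Subtracting fixed costs: EBIT = £11,323,042.40 − £6,619,100 = £4,703,942.40. Interest = £1,032,104.00, so EBIT − I = £3,671,838.40.
Degree of total leverage = total CM / (EBIT − interest) = £11,323,042.40 / £3,671,838.40 = 3.0838.

3.08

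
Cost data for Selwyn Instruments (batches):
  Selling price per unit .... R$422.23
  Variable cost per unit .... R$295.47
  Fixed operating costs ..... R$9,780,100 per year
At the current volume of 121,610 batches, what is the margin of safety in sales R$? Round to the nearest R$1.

R$18,770,460

Unit CM = price − variable cost = R$422.23 − R$295.47 = R$126.76. Break-even units = R$9,780,100 ÷ R$126.76 = 77,154.47; break-even revenue = 77,154.47 × R$422.23 = R$32,576,929.81.
Current sales = 121,610 × R$422.23 = R$51,347,390.30.
Margin of safety = R$51,347,390.30 − R$32,576,929.81 = R$18,770,460.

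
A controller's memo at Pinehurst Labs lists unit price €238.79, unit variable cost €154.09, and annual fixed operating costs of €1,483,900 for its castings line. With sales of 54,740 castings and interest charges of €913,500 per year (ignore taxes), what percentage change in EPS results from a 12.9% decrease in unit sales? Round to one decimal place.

Contribution at this volume is 54,740 × €84.70 = €4,636,478.00.
EBIT = €4,636,478.00 − €1,483,900 = €3,152,578.00.
After interest of €913,500.00, pre-tax earnings = €2,239,078.00.
DCL = total CM / (EBIT − I) = €4,636,478.00 / €2,239,078.00 = 2.0707.
EPS therefore changes by 2.0707 × (-12.9%) = -26.7%.

-26.7%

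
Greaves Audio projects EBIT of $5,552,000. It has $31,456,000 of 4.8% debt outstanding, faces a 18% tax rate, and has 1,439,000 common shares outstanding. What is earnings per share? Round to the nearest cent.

$2.30

Pre-tax income = $5,552,000 − $1,509,888.00 = $4,042,112.00.
After tax at 18%: net income = $4,042,112.00 × 0.82 = $3,314,531.84.
Per share: $3,314,531.84 / 1,439,000 shares = $2.30.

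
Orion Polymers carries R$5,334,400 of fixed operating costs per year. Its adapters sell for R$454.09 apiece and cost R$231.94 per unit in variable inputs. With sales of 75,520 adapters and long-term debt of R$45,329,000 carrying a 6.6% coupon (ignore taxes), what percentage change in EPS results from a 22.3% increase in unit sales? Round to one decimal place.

At 75,520 units, contribution = 75,520 × R$222.15 = R$16,776,768.00.
Operating income = contribution − fixed costs = R$16,776,768.00 − R$5,334,400 = R$11,442,368.00.
After interest of R$2,991,714.00, pre-tax earnings = R$8,450,654.00.
DCL = total CM / (EBIT − I) = R$16,776,768.00 / R$8,450,654.00 = 1.9853.
EPS therefore changes by 1.9853 × (+22.3%) = +44.3%.

+44.3%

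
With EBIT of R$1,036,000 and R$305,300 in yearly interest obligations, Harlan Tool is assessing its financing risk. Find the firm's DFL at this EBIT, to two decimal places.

Interest = R$305,300.00.
DFL = EBIT ÷ (EBIT − I) = R$1,036,000 ÷ (R$1,036,000 − R$305,300.00) = R$1,036,000 ÷ R$730,700.00 = 1.4178.

1.42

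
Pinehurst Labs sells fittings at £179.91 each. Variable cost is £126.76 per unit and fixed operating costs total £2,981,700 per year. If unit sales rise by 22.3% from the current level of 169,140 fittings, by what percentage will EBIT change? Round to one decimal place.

+33.4%

At 169,140 units, contribution = 169,140 × £53.15 = £8,989,791.00.
EBIT = £8,989,791.00 − £2,981,700 = £6,008,091.00.
DOL = contribution ÷ EBIT = £8,989,791.00 ÷ £6,008,091.00 = 1.4963.
Operating income changes by 1.4963 × +22.3% = +33.4%.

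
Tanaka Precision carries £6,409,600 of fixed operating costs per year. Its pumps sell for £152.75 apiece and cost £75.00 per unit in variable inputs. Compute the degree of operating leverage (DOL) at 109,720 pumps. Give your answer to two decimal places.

4.02

At 109,720 units, contribution = 109,720 × £77.75 = £8,530,730.00.
Operating income = contribution − fixed costs = £8,530,730.00 − £6,409,600 = £2,121,130.00.
DOL = contribution ÷ EBIT = £8,530,730.00 ÷ £2,121,130.00 = 4.0218.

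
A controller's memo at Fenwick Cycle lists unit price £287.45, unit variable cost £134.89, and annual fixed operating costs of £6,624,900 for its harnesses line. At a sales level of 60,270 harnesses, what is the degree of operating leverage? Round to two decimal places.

At 60,270 units, contribution = 60,270 × £152.56 = £9,194,791.20.
Subtracting fixed costs: EBIT = £9,194,791.20 − £6,624,900 = £2,569,891.20.
DOL = contribution ÷ EBIT = £9,194,791.20 ÷ £2,569,891.20 = 3.5779.

3.58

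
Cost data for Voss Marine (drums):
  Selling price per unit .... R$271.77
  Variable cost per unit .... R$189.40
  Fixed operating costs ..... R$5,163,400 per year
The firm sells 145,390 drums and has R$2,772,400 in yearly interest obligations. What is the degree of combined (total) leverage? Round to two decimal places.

2.96

Contribution at this volume is 145,390 × R$82.37 = R$11,975,774.30.
Operating income = contribution − fixed costs = R$11,975,774.30 − R$5,163,400 = R$6,812,374.30. Interest = R$2,772,400.00.
DOL = R$11,975,774.30 ÷ R$6,812,374.30 = 1.7579; DFL = R$6,812,374.30 ÷ R$4,039,974.30 = 1.6862.
DCL = DOL × DFL = 1.7579 × 1.6862 = 2.9642.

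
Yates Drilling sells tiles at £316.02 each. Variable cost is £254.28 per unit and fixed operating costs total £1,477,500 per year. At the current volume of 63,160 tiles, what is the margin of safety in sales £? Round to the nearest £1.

£12,397,148

Each unit contributes £316.02 − £254.28 = £61.74. Break-even units = £1,477,500 ÷ £61.74 = 23,931.00; break-even revenue = 23,931.00 × £316.02 = £7,562,674.93.
Current sales = 63,160 × £316.02 = £19,959,823.20.
Margin of safety = £19,959,823.20 − £7,562,674.93 = £12,397,148.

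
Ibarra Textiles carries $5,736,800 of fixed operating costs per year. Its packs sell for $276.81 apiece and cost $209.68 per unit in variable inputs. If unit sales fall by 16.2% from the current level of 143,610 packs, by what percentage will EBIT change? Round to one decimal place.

-40.0%

Contribution at this volume is 143,610 × $67.13 = $9,640,539.30.
EBIT = $9,640,539.30 − $5,736,800 = $3,903,739.30.
Degree of operating leverage = $9,640,539.30 / $3,903,739.30 = 2.4696.
Operating income changes by 2.4696 × -16.2% = -40.0%.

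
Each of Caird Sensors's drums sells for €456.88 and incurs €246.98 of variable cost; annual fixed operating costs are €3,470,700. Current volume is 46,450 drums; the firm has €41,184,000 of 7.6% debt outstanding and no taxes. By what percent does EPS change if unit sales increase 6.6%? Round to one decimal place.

+20.4%

Total contribution margin = 46,450 × €209.90 = €9,749,855.00.
Subtracting fixed costs: EBIT = €9,749,855.00 − €3,470,700 = €6,279,155.00.
Interest = €3,129,984.00, so EBIT − I = €3,149,171.00.
Degree of combined leverage = contribution ÷ (EBIT − I) = €9,749,855.00 ÷ €3,149,171.00 = 3.0960.
EPS therefore changes by 3.0960 × (+6.6%) = +20.4%.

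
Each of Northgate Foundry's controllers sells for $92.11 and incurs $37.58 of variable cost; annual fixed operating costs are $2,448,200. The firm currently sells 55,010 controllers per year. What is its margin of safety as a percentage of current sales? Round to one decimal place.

18.4%

Contribution margin per unit = $92.11 − $37.58 = $54.53. Break-even units = $2,448,200 ÷ $54.53 = 44,896.39; break-even revenue = 44,896.39 × $92.11 = $4,135,406.24.
Current sales = 55,010 × $92.11 = $5,066,971.10.
Margin of safety = ($5,066,971.10 − $4,135,406.24) ÷ $5,066,971.10 = 18.4%.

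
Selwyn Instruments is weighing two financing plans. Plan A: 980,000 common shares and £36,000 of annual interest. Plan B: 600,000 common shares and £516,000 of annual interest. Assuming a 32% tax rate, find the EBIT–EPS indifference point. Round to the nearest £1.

£1,273,895

Set EPS_A = EPS_B: (EBIT − £36,000)(1 − 0.32) ÷ 980,000 = (EBIT − £516,000)(1 − 0.32) ÷ 600,000.
Cancelling (1 − t) and cross-multiplying: 600,000·(EBIT − 36,000) = 980,000·(EBIT − 516,000).
EBIT × (980,000 − 600,000) = 516,000 × 980,000 − 36,000 × 600,000 = 484,080,000,000, so EBIT = 484,080,000,000 ÷ 380,000 = 1,273,894.74.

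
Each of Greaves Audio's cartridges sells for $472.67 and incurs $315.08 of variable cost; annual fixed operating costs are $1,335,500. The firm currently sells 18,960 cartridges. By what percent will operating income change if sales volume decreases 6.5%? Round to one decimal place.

-11.8%

At 18,960 units, contribution = 18,960 × $157.59 = $2,987,906.40.
Operating income = contribution − fixed costs = $2,987,906.40 − $1,335,500 = $1,652,406.40.
So DOL = total CM / EBIT = $2,987,906.40 / $1,652,406.40 = 1.8082.
Operating income changes by 1.8082 × -6.5% = -11.8%.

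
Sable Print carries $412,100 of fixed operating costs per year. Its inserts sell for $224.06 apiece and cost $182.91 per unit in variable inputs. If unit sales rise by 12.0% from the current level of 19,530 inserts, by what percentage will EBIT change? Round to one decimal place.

Total contribution margin = 19,530 × $41.15 = $803,659.50.
EBIT = $803,659.50 − $412,100 = $391,559.50.
DOL = contribution ÷ EBIT = $803,659.50 ÷ $391,559.50 = 2.0525.
Operating income changes by 2.0525 × +12.0% = +24.6%.

+24.6%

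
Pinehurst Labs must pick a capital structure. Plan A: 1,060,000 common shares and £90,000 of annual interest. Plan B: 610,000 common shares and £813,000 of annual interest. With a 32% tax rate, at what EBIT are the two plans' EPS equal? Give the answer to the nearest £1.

£1,793,067

Set EPS_A = EPS_B: (EBIT − £90,000)(1 − 0.32) ÷ 1,060,000 = (EBIT − £813,000)(1 − 0.32) ÷ 610,000.
Cancelling (1 − t) and cross-multiplying: 610,000·(EBIT − 90,000) = 1,060,000·(EBIT − 813,000).
EBIT × (1,060,000 − 610,000) = 813,000 × 1,060,000 − 90,000 × 610,000 = 806,880,000,000, so EBIT = 806,880,000,000 ÷ 450,000 = 1,793,066.67.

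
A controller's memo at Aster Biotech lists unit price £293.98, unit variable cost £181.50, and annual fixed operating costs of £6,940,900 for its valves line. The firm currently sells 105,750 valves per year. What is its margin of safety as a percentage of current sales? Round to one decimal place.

Each unit contributes £293.98 − £181.50 = £112.48. Break-even units = £6,940,900 ÷ £112.48 = 61,707.86; break-even revenue = 61,707.86 × £293.98 = £18,140,876.44.
Current sales = 105,750 × £293.98 = £31,088,385.00.
Margin of safety = (£31,088,385.00 − £18,140,876.44) ÷ £31,088,385.00 = 41.6%.

41.6%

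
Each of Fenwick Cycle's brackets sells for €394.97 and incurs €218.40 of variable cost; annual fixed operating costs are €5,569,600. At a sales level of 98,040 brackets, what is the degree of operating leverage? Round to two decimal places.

Total contribution margin = 98,040 × €176.57 = €17,310,922.80.
Subtracting fixed costs: EBIT = €17,310,922.80 − €5,569,600 = €11,741,322.80.
Degree of operating leverage = €17,310,922.80 / €11,741,322.80 = 1.4744.

1.47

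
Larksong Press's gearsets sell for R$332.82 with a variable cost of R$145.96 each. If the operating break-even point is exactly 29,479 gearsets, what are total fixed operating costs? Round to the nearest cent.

Unit CM = price − variable cost = R$332.82 − R$145.96 = R$186.86.
Fixed costs = break-even units × CM = 29,479 × R$186.86 = R$5,508,445.94.

R$5,508,445.94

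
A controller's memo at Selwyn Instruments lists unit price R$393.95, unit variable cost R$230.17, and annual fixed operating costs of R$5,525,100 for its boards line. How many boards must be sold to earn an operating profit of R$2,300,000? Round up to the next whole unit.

47,779 boards

Contribution margin per unit = R$393.95 − R$230.17 = R$163.78.
Required volume = (fixed costs + target profit) ÷ CM = (R$5,525,100 + R$2,300,000) ÷ R$163.78 = 47,778.12, so 47,779 boards.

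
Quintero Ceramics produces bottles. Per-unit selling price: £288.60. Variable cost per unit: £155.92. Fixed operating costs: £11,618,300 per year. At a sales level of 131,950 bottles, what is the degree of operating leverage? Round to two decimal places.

2.97

Contribution at this volume is 131,950 × £132.68 = £17,507,126.00.
Subtracting fixed costs: EBIT = £17,507,126.00 − £11,618,300 = £5,888,826.00.
Degree of operating leverage = £17,507,126.00 / £5,888,826.00 = 2.9729.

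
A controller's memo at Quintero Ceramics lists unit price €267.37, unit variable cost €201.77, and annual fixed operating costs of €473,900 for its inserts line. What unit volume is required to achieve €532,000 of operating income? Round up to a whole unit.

Each unit contributes €267.37 − €201.77 = €65.60.
Units = (FC + target) / CM = (€473,900 + €532,000) / €65.60 = 15,333.84, so 15,334 inserts.

15,334 inserts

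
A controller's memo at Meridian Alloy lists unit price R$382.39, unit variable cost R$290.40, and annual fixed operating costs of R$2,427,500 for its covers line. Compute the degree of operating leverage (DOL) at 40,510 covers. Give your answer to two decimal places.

Contribution at this volume is 40,510 × R$91.99 = R$3,726,514.90.
EBIT = R$3,726,514.90 − R$2,427,500 = R$1,299,014.90.
Degree of operating leverage = R$3,726,514.90 / R$1,299,014.90 = 2.8687.

2.87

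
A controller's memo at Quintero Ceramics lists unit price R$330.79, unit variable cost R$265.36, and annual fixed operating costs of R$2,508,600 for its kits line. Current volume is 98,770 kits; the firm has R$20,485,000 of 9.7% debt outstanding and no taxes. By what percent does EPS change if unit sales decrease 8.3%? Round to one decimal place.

Total contribution margin = 98,770 × R$65.43 = R$6,462,521.10.
Subtracting fixed costs: EBIT = R$6,462,521.10 − R$2,508,600 = R$3,953,921.10.
After interest of R$1,987,045.00, pre-tax earnings = R$1,966,876.10.
DCL = total CM / (EBIT − I) = R$6,462,521.10 / R$1,966,876.10 = 3.2857.
%ΔEPS = DCL × %ΔSales = 3.2857 × -8.3% = -27.3%.

-27.3%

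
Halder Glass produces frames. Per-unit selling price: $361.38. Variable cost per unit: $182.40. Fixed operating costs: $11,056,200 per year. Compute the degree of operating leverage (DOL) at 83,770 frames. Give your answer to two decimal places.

At 83,770 units, contribution = 83,770 × $178.98 = $14,993,154.60.
EBIT = $14,993,154.60 − $11,056,200 = $3,936,954.60.
Degree of operating leverage = $14,993,154.60 / $3,936,954.60 = 3.8083.

3.81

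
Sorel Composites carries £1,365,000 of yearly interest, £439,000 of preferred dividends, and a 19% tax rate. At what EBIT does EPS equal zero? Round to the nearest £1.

£1,906,975

Grossing the preferred dividend up to pre-tax terms: £439,000 / (1 − 0.19) = £541,975.31.
EPS = 0 when EBIT covers interest plus the pre-tax preferred burden: £1,365,000 + £541,975.31 = £1,906,975.31.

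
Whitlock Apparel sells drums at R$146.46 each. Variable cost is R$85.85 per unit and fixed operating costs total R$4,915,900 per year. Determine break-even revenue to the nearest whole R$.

CM per unit = R$146.46 − R$85.85 = R$60.61; CM ratio = R$60.61 / R$146.46 = 0.4138.
Break-even sales = FC ÷ CM ratio = R$4,915,900 × R$146.46 / R$60.61 = R$11,878,943.

R$11,878,943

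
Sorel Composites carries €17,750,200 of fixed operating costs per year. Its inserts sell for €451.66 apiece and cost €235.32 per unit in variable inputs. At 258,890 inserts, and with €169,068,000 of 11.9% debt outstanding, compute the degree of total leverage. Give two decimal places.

Contribution at this volume is 258,890 × €216.34 = €56,008,262.60.
Operating income = contribution − fixed costs = €56,008,262.60 − €17,750,200 = €38,258,062.60. Interest = €20,119,092.00.
DOL = €56,008,262.60 ÷ €38,258,062.60 = 1.4640; DFL = €38,258,062.60 ÷ €18,138,970.60 = 2.1092.
DCL = DOL × DFL = 1.4640 × 2.1092 = 3.0879.

3.09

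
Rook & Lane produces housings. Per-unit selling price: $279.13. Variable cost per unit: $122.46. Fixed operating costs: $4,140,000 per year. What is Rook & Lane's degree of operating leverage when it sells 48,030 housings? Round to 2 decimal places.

2.22

Total contribution margin = 48,030 × $156.67 = $7,524,860.10.
Subtracting fixed costs: EBIT = $7,524,860.10 − $4,140,000 = $3,384,860.10.
DOL = contribution ÷ EBIT = $7,524,860.10 ÷ $3,384,860.10 = 2.2231.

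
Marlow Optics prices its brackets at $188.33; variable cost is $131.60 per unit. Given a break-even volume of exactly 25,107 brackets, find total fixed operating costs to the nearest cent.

$1,424,320.11

Unit CM = price − variable cost = $188.33 − $131.60 = $56.73.
Since BE = FC / CM, FC = 25,107 × $56.73 = $1,424,320.11.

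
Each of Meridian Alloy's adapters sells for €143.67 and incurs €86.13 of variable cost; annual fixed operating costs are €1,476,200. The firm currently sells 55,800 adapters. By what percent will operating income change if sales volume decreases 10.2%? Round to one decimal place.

-18.9%

At 55,800 units, contribution = 55,800 × €57.54 = €3,210,732.00.
EBIT = €3,210,732.00 − €1,476,200 = €1,734,532.00.
DOL = contribution ÷ EBIT = €3,210,732.00 ÷ €1,734,532.00 = 1.8511.
%ΔEBIT = DOL × %ΔSales = 1.8511 × -10.2% = -18.9%.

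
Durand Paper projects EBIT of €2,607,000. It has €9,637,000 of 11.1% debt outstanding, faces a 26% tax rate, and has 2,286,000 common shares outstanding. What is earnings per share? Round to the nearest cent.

€0.50

Pre-tax income = €2,607,000 − €1,069,707.00 = €1,537,293.00.
After tax at 26%: net income = €1,537,293.00 × 0.74 = €1,137,596.82.
Per share: €1,137,596.82 / 2,286,000 shares = €0.50.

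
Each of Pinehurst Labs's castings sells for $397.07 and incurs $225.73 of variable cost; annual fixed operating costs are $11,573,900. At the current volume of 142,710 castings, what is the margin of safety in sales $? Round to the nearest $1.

Contribution margin per unit = $397.07 − $225.73 = $171.34. Break-even units = $11,573,900 ÷ $171.34 = 67,549.32; break-even revenue = 67,549.32 × $397.07 = $26,821,807.36.
Actual sales revenue = 142,710 × $397.07 = $56,665,859.70.
Margin of safety = $56,665,859.70 − $26,821,807.36 = $29,844,052.

$29,844,052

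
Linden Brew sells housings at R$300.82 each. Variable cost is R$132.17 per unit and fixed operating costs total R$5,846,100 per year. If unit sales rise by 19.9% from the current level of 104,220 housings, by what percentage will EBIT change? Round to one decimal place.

Total contribution margin = 104,220 × R$168.65 = R$17,576,703.00.
Operating income = contribution − fixed costs = R$17,576,703.00 − R$5,846,100 = R$11,730,603.00.
So DOL = total CM / EBIT = R$17,576,703.00 / R$11,730,603.00 = 1.4984.
%ΔEBIT = DOL × %ΔSales = 1.4984 × +19.9% = +29.8%.

+29.8%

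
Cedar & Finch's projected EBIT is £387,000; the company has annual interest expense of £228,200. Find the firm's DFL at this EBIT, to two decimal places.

2.44

Interest = £228,200.00.
DFL = EBIT ÷ (EBIT − I) = £387,000 ÷ (£387,000 − £228,200.00) = £387,000 ÷ £158,800.00 = 2.4370.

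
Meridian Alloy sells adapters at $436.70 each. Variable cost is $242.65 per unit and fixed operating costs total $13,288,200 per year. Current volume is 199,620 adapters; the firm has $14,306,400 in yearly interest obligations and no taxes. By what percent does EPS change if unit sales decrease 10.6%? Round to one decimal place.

-36.9%

Total contribution margin = 199,620 × $194.05 = $38,736,261.00.
EBIT = $38,736,261.00 − $13,288,200 = $25,448,061.00.
After interest of $14,306,400.00, pre-tax earnings = $11,141,661.00.
DCL = total CM / (EBIT − I) = $38,736,261.00 / $11,141,661.00 = 3.4767.
EPS therefore changes by 3.4767 × (-10.6%) = -36.9%.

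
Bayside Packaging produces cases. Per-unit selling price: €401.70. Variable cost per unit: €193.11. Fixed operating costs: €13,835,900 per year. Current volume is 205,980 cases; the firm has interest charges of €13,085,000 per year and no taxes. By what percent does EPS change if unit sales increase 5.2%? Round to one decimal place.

+13.9%

At 205,980 units, contribution = 205,980 × €208.59 = €42,965,368.20.
EBIT = €42,965,368.20 − €13,835,900 = €29,129,468.20.
Interest = €13,085,000.00, so EBIT − I = €16,044,468.20.
DCL = total CM / (EBIT − I) = €42,965,368.20 / €16,044,468.20 = 2.6779.
EPS therefore changes by 2.6779 × (+5.2%) = +13.9%.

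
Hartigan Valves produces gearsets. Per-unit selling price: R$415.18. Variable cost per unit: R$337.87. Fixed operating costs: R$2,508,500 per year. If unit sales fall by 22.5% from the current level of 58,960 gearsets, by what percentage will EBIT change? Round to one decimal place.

-50.0%

Total contribution margin = 58,960 × R$77.31 = R$4,558,197.60.
EBIT = R$4,558,197.60 − R$2,508,500 = R$2,049,697.60.
So DOL = total CM / EBIT = R$4,558,197.60 / R$2,049,697.60 = 2.2238.
Operating income changes by 2.2238 × -22.5% = -50.0%.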